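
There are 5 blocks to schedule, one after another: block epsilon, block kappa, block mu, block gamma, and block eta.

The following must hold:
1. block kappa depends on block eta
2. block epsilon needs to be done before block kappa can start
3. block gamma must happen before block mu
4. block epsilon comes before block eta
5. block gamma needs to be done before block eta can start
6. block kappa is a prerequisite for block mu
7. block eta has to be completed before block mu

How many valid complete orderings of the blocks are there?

The blocks with no prerequisites are block epsilon, block gamma; any of them can be placed first.
Enumerating by repeatedly choosing an available block (one whose prerequisites are all placed) gives 2 distinct complete orderings.

2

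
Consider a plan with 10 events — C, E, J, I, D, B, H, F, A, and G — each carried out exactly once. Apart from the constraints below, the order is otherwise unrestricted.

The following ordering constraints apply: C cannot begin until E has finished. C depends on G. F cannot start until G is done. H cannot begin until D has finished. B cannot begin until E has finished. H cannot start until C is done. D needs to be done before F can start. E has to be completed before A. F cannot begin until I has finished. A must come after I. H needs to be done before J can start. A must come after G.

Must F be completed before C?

No

No chain of constraints connects F to C in either direction.
A valid ordering placing C before F exists, so the answer is no.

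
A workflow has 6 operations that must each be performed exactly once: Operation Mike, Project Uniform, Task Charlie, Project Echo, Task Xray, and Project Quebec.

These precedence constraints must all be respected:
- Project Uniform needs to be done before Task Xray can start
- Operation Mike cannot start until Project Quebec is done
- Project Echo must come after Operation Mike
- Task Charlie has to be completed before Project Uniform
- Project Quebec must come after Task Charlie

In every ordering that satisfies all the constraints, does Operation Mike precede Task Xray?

No

Operation Mike and Task Xray are not related by any chain of constraints.
A valid ordering placing Task Xray before Operation Mike exists, so the answer is no.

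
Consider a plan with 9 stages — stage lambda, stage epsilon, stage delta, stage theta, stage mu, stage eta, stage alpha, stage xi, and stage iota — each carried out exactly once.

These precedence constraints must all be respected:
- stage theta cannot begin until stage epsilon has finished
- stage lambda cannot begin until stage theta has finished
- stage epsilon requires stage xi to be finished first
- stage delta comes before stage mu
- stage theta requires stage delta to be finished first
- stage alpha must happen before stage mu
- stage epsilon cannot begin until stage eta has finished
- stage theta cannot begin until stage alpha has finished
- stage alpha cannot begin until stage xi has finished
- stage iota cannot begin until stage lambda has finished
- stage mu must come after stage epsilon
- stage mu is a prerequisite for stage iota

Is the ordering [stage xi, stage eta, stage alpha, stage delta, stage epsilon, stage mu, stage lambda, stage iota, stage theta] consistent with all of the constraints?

No

The sequence places stage lambda ahead of stage theta.
But one of the constraints requires stage theta before stage lambda, so this ordering violates it.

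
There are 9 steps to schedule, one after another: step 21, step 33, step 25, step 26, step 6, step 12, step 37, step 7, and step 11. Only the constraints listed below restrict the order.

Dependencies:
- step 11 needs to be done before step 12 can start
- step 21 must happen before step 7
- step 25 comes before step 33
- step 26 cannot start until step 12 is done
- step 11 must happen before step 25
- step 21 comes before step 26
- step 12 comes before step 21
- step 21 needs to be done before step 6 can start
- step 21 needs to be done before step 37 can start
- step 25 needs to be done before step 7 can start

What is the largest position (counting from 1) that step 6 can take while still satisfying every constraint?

No constraint forces any step after step 6, so it can be placed last, in position 9.

9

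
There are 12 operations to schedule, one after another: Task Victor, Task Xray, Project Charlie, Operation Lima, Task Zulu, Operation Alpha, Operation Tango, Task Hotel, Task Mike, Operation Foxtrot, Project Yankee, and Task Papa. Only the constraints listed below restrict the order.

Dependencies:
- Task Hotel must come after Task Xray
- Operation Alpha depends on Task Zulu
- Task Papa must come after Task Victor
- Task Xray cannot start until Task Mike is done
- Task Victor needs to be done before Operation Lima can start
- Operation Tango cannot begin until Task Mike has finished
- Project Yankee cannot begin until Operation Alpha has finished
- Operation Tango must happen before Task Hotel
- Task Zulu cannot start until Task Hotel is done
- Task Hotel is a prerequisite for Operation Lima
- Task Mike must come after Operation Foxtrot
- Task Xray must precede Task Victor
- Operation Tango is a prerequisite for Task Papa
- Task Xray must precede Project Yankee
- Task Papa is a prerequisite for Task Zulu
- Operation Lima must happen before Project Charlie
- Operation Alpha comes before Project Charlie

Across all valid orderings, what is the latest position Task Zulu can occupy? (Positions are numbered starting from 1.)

9

Following every chain forward from Task Zulu, the operations that must come later are Project Charlie, Operation Alpha, Project Yankee — 3 of them.
So at least 3 operations follow Task Zulu, putting Task Zulu no later than position 9. That position is achievable by scheduling everything else first.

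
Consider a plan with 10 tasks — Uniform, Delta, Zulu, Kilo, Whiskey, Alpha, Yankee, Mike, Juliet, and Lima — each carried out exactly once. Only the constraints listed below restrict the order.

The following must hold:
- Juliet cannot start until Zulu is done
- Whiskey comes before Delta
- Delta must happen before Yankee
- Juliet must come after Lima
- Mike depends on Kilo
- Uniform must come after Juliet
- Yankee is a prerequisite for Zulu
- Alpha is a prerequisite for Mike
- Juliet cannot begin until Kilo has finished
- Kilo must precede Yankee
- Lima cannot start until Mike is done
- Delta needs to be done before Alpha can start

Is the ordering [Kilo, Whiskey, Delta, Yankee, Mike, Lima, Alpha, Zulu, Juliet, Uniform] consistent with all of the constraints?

No

The sequence places Mike ahead of Alpha.
Since Alpha is required before Mike, the ordering is invalid.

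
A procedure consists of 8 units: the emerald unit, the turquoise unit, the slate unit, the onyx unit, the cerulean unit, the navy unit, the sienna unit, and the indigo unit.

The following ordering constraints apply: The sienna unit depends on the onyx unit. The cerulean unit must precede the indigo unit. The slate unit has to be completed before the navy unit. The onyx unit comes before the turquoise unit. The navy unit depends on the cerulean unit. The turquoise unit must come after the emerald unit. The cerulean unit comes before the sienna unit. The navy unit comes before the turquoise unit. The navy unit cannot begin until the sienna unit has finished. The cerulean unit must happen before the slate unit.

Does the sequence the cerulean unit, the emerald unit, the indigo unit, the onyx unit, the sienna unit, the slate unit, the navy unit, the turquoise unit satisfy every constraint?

Yes

Every stated constraint is respected: the emerald unit sits at position 2, ahead of the turquoise unit at position 8, and each of the other listed pairs likewise has the predecessor earlier in the sequence.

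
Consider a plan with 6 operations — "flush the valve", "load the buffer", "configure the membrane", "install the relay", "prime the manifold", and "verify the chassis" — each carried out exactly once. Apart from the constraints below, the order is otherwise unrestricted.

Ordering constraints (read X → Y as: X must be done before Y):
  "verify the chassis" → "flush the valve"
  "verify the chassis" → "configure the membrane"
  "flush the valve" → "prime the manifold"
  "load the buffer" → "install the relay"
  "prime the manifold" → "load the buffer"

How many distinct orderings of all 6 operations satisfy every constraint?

"verify the chassis" is the only operation with nothing required before it, so every ordering starts there.
Counting all ways to extend the partial order to a total order gives 5.

5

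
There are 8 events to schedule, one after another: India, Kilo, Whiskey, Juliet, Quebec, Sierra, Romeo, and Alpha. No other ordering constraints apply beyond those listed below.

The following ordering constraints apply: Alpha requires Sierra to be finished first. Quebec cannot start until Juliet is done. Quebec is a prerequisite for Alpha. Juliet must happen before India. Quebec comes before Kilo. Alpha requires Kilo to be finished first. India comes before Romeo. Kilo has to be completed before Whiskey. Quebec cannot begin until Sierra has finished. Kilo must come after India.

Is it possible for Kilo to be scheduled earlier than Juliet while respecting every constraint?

There is a dependency chain Juliet → India → Kilo, so Kilo always comes after Juliet.
So no valid ordering can have Kilo before Juliet.

No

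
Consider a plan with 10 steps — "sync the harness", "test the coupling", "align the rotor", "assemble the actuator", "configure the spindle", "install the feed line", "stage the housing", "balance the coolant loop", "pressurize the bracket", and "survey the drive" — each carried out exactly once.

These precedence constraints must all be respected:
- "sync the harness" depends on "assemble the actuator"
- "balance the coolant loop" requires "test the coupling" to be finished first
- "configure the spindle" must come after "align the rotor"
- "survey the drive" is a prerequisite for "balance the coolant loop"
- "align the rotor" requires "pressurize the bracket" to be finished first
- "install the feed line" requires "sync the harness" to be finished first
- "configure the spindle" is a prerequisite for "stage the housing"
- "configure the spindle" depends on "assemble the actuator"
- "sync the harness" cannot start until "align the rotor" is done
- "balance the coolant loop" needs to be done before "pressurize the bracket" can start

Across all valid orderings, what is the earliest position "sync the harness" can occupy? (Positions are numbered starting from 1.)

The steps that are forced before "sync the harness", directly or transitively, are "test the coupling", "align the rotor", "assemble the actuator", "balance the coolant loop", "pressurize the bracket", "survey the drive". That's 6 steps.
So at minimum 6 steps come before "sync the harness", putting "sync the harness" no earlier than position 7. That position is achievable by scheduling exactly those predecessors first.

7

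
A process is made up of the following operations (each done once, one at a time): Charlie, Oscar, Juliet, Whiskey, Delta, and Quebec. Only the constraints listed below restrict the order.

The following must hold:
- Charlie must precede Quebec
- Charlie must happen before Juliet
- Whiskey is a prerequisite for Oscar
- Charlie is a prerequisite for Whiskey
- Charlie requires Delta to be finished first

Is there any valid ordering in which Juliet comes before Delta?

Following Delta → Charlie → Juliet, Delta must precede Juliet in every valid ordering.
Hence Juliet can never be scheduled before Delta.

No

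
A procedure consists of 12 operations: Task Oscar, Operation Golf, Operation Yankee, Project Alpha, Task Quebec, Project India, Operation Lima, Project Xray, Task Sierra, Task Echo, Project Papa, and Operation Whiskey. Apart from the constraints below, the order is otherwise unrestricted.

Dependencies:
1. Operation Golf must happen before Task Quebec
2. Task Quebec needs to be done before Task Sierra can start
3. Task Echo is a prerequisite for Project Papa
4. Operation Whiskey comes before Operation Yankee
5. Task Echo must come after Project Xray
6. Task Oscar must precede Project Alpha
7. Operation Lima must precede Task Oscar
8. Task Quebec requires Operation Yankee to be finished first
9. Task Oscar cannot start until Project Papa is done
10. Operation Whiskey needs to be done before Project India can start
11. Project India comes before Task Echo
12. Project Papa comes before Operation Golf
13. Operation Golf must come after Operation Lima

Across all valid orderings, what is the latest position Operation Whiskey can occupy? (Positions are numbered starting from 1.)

The operations that are forced after Operation Whiskey, directly or by a chain of constraints, are Task Oscar, Operation Golf, Operation Yankee, Project Alpha, Task Quebec, Project India, Task Sierra, Task Echo, Project Papa. That's 9 operations.
So at least 9 operations follow Operation Whiskey, putting Operation Whiskey no later than position 3. That position is achievable by scheduling everything else first.

3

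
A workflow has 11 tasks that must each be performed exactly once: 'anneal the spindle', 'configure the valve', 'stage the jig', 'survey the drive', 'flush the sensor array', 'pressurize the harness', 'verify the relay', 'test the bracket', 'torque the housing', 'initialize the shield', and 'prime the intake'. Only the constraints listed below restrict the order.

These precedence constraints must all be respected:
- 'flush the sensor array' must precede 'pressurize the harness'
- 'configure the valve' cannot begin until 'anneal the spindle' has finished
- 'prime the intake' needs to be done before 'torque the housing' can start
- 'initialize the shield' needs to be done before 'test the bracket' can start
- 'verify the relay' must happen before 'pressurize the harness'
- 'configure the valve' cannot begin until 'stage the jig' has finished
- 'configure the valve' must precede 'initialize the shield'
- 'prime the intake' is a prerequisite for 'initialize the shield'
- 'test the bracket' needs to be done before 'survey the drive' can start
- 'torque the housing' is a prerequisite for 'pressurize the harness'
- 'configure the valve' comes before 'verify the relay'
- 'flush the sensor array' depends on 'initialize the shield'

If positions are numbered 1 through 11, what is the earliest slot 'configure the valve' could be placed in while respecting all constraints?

Working backwards through the constraints from 'configure the valve', its full set of required predecessors is 'anneal the spindle', 'stage the jig' — 2 of them.
So at minimum 2 tasks come before 'configure the valve', putting 'configure the valve' no earlier than position 3. That position is achievable by scheduling exactly those predecessors first.

3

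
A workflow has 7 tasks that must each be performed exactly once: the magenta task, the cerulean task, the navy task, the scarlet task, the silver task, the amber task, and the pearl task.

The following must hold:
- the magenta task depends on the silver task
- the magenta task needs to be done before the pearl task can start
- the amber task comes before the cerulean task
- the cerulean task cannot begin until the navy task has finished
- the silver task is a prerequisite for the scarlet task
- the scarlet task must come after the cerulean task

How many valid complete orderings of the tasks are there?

The tasks with no prerequisites are the navy task, the silver task, the amber task; any of them can be placed first.
Enumerating by repeatedly choosing an available task (one whose prerequisites are all placed) gives 68 distinct complete orderings.

68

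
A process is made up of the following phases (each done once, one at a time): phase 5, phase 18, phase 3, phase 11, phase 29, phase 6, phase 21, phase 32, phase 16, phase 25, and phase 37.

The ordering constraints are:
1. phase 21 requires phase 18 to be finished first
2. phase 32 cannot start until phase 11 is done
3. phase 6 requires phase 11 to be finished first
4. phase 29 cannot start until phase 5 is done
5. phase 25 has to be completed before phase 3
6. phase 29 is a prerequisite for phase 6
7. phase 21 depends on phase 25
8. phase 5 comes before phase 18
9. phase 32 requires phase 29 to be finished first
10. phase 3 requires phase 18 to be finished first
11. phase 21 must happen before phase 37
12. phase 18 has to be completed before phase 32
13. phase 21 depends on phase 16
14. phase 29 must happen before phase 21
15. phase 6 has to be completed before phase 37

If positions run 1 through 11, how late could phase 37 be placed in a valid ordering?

11

No constraint forces any phase after phase 37, so it can be placed last, in position 11.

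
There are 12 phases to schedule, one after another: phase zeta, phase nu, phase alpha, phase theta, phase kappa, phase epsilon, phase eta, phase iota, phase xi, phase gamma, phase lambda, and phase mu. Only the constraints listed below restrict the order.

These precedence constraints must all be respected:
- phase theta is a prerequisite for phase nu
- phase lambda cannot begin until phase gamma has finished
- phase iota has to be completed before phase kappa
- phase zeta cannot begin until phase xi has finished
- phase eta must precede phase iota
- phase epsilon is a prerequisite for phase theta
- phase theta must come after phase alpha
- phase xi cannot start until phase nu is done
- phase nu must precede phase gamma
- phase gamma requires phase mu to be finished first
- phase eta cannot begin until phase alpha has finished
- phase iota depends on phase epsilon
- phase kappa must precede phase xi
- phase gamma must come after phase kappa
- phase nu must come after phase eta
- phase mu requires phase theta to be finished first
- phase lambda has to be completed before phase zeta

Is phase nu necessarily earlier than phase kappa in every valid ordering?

No chain of constraints connects phase nu to phase kappa in either direction.
A valid ordering placing phase kappa before phase nu exists, so the answer is no.

No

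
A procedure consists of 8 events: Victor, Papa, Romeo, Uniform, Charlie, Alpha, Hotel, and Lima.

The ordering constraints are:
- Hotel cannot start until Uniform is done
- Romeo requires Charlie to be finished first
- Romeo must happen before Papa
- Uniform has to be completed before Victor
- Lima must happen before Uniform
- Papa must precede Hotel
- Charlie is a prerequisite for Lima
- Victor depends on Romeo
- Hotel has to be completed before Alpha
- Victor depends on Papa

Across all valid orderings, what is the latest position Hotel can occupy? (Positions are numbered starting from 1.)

7

Following the constraints forward from Hotel, its only required successor is Alpha.
With 1 mandatory successor out of 8 events total, the latest slot for Hotel is 8−1 = 7, and it's reachable by doing all non-successors before Hotel.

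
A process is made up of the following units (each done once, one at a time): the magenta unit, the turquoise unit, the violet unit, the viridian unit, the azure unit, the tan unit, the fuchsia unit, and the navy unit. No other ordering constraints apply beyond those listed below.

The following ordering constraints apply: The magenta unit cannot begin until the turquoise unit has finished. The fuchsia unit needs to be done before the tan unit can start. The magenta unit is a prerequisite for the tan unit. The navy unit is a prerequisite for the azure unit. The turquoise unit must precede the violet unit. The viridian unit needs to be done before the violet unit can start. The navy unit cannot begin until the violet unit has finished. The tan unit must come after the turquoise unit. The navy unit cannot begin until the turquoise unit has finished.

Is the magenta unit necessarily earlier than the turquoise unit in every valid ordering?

No

In fact the dependencies run the other way: the turquoise unit → the magenta unit.
So the magenta unit does not have to come before the turquoise unit — it cannot.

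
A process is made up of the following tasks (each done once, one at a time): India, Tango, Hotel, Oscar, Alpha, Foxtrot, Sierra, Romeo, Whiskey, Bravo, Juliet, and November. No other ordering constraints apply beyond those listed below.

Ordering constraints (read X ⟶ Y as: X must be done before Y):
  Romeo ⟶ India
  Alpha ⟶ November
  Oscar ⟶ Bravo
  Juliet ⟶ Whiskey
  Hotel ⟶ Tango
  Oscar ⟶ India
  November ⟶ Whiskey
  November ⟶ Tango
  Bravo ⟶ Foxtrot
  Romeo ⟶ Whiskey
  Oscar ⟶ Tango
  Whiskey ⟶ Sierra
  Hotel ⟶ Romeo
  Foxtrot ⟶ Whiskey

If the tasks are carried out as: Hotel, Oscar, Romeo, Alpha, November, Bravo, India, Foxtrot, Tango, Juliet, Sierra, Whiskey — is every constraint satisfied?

No

In the proposed order, Sierra appears before Whiskey.
Since Whiskey is required before Sierra, the ordering is invalid.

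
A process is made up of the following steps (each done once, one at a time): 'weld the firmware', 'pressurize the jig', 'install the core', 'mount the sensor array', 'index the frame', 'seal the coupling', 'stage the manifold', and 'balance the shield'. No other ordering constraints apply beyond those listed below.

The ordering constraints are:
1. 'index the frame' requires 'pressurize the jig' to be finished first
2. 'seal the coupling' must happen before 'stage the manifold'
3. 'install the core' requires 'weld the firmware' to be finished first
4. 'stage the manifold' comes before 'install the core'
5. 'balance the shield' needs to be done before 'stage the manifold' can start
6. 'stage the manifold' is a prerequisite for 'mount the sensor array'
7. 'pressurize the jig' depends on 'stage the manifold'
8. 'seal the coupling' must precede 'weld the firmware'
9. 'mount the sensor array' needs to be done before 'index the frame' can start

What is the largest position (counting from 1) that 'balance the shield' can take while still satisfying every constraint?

3

The steps that are forced after 'balance the shield', directly or by a chain of constraints, are 'pressurize the jig', 'install the core', 'mount the sensor array', 'index the frame', 'stage the manifold'. That's 5 steps.
With 5 mandatory successors out of 8 steps total, the latest slot for 'balance the shield' is 8−5 = 3, and it's reachable by doing all non-successors before 'balance the shield'.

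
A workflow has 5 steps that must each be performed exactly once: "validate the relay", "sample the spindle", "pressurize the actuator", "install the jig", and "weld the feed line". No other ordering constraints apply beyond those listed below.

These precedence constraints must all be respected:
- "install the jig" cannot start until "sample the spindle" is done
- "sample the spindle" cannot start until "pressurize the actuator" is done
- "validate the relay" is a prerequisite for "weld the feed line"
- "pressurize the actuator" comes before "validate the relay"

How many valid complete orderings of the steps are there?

"pressurize the actuator" is the only step with nothing required before it, so every ordering starts there.
Systematically extending each partial ordering one step at a time and counting, there are 6 complete orderings.

6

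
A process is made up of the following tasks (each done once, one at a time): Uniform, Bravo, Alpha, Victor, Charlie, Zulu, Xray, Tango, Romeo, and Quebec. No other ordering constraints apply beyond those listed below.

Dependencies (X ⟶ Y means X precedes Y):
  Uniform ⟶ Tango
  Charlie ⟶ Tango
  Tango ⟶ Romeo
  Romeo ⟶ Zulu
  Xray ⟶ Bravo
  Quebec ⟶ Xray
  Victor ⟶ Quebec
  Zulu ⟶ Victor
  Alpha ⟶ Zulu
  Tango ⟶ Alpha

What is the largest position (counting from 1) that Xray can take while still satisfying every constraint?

9

Following the constraints forward from Xray, its only required successor is Bravo.
So at least 1 task follows Xray, putting Xray no later than position 9. That position is achievable by scheduling everything else first.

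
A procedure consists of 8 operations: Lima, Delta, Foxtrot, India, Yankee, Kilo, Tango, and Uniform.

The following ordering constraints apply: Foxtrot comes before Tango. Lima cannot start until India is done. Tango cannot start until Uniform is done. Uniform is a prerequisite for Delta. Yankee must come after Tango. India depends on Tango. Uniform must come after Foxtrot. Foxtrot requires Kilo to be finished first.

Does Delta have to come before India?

Nothing in the constraints links Delta and India; they are unordered relative to each other.
So Delta can come before India or after — it is not forced.

No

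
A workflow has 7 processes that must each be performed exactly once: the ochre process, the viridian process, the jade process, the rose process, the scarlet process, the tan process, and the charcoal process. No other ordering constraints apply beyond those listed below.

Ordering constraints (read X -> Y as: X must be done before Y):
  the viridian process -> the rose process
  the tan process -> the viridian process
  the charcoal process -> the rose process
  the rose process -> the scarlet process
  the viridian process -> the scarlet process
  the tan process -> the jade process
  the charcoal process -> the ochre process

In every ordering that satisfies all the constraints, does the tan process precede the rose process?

Yes

Following the dependencies: the tan process → the viridian process → the rose process.
So the tan process must precede the rose process in any valid ordering.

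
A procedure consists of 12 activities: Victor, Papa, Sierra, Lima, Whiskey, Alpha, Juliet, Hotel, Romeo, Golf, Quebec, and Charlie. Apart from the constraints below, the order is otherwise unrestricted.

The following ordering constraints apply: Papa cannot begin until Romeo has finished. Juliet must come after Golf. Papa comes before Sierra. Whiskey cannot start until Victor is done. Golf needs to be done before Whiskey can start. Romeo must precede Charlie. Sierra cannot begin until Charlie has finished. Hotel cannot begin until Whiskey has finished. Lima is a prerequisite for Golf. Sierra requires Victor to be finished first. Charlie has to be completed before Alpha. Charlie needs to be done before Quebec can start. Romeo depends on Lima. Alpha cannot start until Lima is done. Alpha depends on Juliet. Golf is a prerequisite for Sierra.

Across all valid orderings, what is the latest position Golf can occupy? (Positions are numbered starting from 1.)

7

The activities that are forced after Golf, directly or by a chain of constraints, are Sierra, Whiskey, Alpha, Juliet, Hotel. That's 5 activities.
With 5 mandatory successors out of 12 activities total, the latest slot for Golf is 12−5 = 7, and it's reachable by doing all non-successors before Golf.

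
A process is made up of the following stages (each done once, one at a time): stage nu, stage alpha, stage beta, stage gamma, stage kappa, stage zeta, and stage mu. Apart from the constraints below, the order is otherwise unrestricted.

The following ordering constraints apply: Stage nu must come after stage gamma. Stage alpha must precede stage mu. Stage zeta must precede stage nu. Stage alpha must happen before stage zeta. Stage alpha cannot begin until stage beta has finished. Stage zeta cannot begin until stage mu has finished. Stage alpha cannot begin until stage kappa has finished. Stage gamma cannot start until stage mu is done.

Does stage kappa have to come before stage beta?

No

No chain of constraints connects stage kappa to stage beta in either direction.
There exist valid orderings with stage beta before stage kappa, so stage kappa is not required to come first.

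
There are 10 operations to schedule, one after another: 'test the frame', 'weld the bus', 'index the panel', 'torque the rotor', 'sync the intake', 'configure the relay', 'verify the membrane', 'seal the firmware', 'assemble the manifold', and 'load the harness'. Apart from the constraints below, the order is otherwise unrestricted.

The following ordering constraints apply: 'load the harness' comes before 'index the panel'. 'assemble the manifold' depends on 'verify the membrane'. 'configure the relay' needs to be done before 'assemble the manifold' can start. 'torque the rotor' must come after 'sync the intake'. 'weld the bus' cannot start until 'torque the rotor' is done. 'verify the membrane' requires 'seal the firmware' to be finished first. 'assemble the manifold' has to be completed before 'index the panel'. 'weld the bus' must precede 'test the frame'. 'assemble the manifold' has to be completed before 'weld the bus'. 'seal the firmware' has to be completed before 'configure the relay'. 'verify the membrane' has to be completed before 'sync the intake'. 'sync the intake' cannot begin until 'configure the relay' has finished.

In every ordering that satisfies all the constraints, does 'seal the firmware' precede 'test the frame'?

Tracing the constraints gives a chain: 'seal the firmware' → 'configure the relay' → 'assemble the manifold' → 'weld the bus' → 'test the frame'.
So 'seal the firmware' must precede 'test the frame' in any valid ordering.

Yes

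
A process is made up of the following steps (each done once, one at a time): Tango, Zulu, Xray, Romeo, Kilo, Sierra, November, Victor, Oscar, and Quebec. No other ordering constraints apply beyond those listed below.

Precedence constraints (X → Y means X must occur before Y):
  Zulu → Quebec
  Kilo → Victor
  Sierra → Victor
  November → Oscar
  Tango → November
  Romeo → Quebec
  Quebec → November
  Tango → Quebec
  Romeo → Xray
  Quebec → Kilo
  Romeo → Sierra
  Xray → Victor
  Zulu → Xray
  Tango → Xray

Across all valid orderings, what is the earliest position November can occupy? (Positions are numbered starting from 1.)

5

Working backwards through the constraints from November, its full set of required predecessors is Tango, Zulu, Romeo, Quebec — 4 of them.
With 4 mandatory predecessors, the earliest November can sit is position 4+1 = 5, and placing just those 4 first achieves it.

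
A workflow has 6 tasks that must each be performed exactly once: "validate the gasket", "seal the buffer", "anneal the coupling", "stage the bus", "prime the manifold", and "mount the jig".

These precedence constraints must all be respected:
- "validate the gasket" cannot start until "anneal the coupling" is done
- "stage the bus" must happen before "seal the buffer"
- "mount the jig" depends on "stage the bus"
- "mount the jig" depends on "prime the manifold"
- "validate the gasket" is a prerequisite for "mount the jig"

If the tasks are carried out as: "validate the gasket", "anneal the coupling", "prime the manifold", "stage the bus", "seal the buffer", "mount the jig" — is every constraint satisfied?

Here "anneal the coupling" comes after "validate the gasket".
But one of the constraints requires "anneal the coupling" before "validate the gasket", so this ordering violates it.

No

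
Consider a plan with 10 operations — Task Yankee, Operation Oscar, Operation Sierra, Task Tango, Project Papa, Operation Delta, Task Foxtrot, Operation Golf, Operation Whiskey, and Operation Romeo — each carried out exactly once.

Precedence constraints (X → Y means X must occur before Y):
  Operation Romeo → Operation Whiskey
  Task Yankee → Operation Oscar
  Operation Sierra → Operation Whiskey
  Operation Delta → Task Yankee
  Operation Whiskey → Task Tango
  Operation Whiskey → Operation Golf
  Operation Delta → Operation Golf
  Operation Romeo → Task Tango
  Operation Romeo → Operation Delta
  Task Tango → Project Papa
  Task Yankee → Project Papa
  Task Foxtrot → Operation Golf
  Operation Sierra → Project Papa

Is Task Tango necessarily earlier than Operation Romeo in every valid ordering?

In fact the dependencies run the other way: Operation Romeo → Task Tango.
So Task Tango does not have to come before Operation Romeo — it cannot.

No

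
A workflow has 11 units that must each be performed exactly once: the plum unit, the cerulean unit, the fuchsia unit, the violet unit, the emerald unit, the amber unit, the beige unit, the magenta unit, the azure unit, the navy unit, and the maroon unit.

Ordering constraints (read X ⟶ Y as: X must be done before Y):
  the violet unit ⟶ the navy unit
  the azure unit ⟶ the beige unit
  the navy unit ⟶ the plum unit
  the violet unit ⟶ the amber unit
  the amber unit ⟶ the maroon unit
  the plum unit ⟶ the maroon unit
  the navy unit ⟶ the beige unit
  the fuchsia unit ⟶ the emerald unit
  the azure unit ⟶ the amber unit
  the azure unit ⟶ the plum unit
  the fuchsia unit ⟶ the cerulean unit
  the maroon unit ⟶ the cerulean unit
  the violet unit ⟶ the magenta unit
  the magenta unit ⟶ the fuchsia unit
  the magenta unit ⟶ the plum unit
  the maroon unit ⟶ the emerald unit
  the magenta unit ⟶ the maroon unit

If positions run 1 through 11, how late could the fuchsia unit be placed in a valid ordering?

Following every chain forward from the fuchsia unit, the units that must come later are the cerulean unit, the emerald unit — 2 of them.
With 2 mandatory successors out of 11 units total, the latest slot for the fuchsia unit is 11−2 = 9, and it's reachable by doing all non-successors before the fuchsia unit.

9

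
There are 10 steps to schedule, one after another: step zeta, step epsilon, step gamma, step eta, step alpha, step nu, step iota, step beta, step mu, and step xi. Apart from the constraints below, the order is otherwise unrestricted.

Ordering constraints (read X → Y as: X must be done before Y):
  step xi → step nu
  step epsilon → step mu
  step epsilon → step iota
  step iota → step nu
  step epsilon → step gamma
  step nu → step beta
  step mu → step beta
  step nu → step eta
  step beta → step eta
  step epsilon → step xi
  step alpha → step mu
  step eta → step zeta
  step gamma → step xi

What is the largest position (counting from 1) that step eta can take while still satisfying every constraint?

9

Following the constraints forward from step eta, its only required successor is step zeta.
So at least 1 step follows step eta, putting step eta no later than position 9. That position is achievable by scheduling everything else first.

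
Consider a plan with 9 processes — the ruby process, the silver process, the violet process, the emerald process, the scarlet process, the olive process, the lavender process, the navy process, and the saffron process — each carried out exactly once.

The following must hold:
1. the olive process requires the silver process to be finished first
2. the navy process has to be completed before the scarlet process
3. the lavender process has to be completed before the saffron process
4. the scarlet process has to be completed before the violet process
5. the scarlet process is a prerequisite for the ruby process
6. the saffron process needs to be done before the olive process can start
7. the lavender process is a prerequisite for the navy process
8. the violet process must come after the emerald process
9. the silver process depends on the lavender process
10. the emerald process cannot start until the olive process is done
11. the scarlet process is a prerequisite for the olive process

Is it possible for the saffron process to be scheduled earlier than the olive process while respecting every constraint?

The constraints force the saffron process before the olive process, so yes — every valid ordering has the saffron process earlier.

Yes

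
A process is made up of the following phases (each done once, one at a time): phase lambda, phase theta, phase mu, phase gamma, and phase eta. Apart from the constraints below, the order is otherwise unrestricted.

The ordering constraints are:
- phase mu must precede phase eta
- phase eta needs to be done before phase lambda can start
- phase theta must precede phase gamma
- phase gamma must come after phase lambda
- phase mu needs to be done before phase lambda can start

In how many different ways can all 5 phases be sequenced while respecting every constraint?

4

The phases with no prerequisites are phase theta, phase mu; any of them can be placed first.
Counting all ways to extend the partial order to a total order gives 4.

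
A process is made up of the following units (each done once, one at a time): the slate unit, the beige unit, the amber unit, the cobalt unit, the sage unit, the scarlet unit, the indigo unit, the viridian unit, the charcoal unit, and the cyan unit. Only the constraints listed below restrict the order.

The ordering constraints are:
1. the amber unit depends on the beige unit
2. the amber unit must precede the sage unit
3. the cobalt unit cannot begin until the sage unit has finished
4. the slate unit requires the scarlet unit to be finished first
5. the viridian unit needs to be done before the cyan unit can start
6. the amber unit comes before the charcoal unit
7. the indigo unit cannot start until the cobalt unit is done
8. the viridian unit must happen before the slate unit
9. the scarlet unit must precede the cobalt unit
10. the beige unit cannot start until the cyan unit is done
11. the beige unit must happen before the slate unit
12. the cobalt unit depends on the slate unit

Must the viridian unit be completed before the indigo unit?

Yes

There is a constraint chain the viridian unit → the slate unit → the cobalt unit → the indigo unit.
So the viridian unit must precede the indigo unit in any valid ordering.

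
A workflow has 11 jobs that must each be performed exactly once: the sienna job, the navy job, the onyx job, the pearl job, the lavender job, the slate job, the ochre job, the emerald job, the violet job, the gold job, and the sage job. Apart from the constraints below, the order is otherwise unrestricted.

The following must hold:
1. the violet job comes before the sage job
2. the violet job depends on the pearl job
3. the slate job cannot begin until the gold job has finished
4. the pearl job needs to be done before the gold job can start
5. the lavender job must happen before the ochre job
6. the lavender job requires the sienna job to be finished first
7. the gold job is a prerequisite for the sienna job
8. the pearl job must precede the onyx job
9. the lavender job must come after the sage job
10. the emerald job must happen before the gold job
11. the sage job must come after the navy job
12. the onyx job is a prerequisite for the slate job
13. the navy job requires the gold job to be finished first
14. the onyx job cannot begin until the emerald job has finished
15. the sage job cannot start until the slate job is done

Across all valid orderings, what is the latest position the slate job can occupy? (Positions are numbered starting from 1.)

The jobs that are forced after the slate job, directly or by a chain of constraints, are the lavender job, the ochre job, the sage job. That's 3 jobs.
With 3 mandatory successors out of 11 jobs total, the latest slot for the slate job is 11−3 = 8, and it's reachable by doing all non-successors before the slate job.

8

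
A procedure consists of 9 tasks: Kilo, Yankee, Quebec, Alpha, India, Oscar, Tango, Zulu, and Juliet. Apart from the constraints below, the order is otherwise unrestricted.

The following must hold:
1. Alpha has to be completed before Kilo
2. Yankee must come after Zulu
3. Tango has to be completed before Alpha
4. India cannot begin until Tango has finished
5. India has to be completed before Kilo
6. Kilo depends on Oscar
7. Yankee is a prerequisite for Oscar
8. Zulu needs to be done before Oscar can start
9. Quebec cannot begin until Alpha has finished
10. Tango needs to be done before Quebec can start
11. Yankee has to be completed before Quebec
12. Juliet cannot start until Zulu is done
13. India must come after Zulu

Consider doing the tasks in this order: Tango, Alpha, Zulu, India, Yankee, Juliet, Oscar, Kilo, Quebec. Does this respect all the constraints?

Yes

Checking each listed constraint against this order: for instance, Tango is in position 1 and Quebec in position 9, so that constraint holds — and the remaining constraints check out the same way.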